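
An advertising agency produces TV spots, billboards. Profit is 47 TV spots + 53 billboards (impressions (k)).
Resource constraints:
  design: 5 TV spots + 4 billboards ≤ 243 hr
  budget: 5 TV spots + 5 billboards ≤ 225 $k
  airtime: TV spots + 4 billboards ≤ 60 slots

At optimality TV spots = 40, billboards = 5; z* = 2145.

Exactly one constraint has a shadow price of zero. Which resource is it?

design: 220/243 (slack 23)
budget: 225/225 (binding)
airtime: 60/60 (binding)
By complementary slackness, a constraint with positive slack has shadow price 0 → design.

design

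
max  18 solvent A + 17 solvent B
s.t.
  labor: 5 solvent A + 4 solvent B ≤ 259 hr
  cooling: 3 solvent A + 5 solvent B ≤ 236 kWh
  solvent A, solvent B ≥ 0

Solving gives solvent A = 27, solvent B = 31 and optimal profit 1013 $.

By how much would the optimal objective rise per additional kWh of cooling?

1

At the optimum: labor uses 259 of 259 (binding); cooling uses 236 of 236 (binding).
The binding rows give the dual system: 5·y_labor + 3·y_cooling = 18 and 4·y_labor + 5·y_cooling = 17.
Solving: y_labor = 3, y_cooling = 1.
Shadow price of cooling = 1.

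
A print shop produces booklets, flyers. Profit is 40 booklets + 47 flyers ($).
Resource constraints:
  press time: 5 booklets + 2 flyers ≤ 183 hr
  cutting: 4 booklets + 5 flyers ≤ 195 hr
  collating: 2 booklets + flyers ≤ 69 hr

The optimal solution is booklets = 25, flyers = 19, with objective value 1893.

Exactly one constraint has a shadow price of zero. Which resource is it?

press time: 163/183 (slack 20)
cutting: 195/195 (binding)
collating: 69/69 (binding)
By complementary slackness, a constraint with positive slack has shadow price 0 → press time.

press time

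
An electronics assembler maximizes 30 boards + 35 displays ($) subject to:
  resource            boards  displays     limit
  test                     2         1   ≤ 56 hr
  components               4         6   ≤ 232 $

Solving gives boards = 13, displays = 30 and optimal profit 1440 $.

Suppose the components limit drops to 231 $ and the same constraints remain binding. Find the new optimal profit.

1435

At the optimum: test uses 56 of 56 (binding); components uses 232 of 232 (binding).
From A_Bᵀ y = c: 2·y_test + 4·y_components = 30; 1·y_test + 6·y_components = 35.
This yields shadow prices y_test = 5, y_components = 5.
Δz = y_components·Δb = 5 × (-1) = -5, so new z* = 1440 − 5 = 1435.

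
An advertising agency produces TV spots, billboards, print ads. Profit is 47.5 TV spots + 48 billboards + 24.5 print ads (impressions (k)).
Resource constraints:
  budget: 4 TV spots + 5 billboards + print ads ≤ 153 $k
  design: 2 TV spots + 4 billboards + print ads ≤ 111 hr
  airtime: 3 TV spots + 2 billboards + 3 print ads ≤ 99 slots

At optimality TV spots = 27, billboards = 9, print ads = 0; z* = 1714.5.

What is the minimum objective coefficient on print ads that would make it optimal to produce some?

Check each constraint at x*: budget 153/153 (tight); design 90/111 (slack 21); airtime 99/99 (tight).
By complementary slackness, y = 0 for the non-binding constraint.
From A_Bᵀ y = c: 4·y_budget + 3·y_airtime = 47.5; 5·y_budget + 2·y_airtime = 48.
→ y_budget = 7 and y_airtime = 6.5.
print ads enters the basis when its profit ≥ yᵀa₃ = 7·1 + 6.5·3 = 26.5.

26.5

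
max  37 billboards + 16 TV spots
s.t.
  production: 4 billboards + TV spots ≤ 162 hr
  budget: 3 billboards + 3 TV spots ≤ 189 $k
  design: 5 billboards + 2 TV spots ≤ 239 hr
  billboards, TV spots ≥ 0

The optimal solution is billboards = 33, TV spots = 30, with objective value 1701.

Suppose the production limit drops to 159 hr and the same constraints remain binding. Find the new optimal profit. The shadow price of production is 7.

1680

Δb = -3, so new z* = 1701 + (7)·(-3) = 1701 − 21 = 1680.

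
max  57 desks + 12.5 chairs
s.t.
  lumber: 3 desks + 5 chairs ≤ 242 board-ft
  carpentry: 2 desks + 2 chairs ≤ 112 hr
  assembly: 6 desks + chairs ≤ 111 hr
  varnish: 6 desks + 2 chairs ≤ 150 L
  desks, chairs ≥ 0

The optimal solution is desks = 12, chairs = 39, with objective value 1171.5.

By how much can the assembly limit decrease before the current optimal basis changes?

Binding constraints: assembly, varnish. The basis is B = [[6,1],[6,2]] with det 6.
Per unit decrease in assembly, x* moves by d = (-0.3333, 1).
The basis stays optimal until lumber becomes binding; allowable decrease = 2.75 hr.

2.75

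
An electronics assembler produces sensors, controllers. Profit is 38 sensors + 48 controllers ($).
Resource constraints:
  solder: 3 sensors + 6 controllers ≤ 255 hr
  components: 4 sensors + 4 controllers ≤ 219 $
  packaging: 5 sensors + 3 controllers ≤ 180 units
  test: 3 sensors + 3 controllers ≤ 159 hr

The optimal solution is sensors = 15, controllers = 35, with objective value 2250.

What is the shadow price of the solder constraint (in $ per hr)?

Binding: solder and packaging. Non-binding: components (19 unused), test (9 unused).
Since components, test are not tight, their duals are 0.
Dual feasibility on the basic columns requires 3·y_solder + 5·y_packaging = 38, 6·y_solder + 3·y_packaging = 48.
This yields shadow prices y_solder = 6, y_packaging = 4.
Shadow price of solder = 6.

6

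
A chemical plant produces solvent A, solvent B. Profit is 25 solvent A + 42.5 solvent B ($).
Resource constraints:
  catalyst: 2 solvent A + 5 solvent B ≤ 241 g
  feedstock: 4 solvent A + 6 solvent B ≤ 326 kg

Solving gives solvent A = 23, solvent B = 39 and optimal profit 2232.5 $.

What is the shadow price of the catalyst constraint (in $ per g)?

At the optimum: catalyst uses 241 of 241 (binding); feedstock uses 326 of 326 (binding).
The binding rows give the dual system: 2·y_catalyst + 4·y_feedstock = 25 and 5·y_catalyst + 6·y_feedstock = 42.5.
This yields shadow prices y_catalyst = 2.5, y_feedstock = 5.
Shadow price of catalyst = 2.5.

2.5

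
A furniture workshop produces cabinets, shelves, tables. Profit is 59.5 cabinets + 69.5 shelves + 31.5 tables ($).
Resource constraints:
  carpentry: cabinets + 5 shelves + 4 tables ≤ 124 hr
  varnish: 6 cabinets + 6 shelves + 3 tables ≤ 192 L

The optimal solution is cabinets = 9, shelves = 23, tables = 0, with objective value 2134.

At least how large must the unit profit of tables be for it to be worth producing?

38.5

Both carpentry and varnish are binding at x*.
The binding rows give the dual system: 1·y_carpentry + 6·y_varnish = 59.5 and 5·y_carpentry + 6·y_varnish = 69.5.
Solving: y_carpentry = 2.5, y_varnish = 9.5.
tables enters the basis when its profit ≥ yᵀa₃ = 2.5·4 + 9.5·3 = 38.5.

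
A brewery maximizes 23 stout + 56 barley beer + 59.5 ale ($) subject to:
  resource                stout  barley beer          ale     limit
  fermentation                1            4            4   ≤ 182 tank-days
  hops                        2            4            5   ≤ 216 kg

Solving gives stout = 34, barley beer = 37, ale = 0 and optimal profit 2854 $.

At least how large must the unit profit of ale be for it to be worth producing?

At the optimum: fermentation uses 182 of 182 (binding); hops uses 216 of 216 (binding).
From A_Bᵀ y = c: 1·y_fermentation + 2·y_hops = 23; 4·y_fermentation + 4·y_hops = 56.
Solving: y_fermentation = 5, y_hops = 9.
ale enters the basis when its profit ≥ yᵀa₃ = 5·4 + 9·5 = 65.

65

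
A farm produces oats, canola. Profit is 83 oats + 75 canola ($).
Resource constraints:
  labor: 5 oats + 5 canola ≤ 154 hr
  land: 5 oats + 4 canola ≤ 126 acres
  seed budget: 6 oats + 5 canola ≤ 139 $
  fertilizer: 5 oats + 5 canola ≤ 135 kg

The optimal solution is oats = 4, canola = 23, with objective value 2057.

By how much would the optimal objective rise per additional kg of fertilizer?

Check each constraint at x*: labor 135/154 (slack 19); land 112/126 (slack 14); seed budget 139/139 (tight); fertilizer 135/135 (tight).
Slack constraints have shadow price 0 (complementary slackness).
From A_Bᵀ y = c: 6·y_seed budget + 5·y_fertilizer = 83; 5·y_seed budget + 5·y_fertilizer = 75.
Solving: y_seed budget = 8, y_fertilizer = 7.
Shadow price of fertilizer = 7.

7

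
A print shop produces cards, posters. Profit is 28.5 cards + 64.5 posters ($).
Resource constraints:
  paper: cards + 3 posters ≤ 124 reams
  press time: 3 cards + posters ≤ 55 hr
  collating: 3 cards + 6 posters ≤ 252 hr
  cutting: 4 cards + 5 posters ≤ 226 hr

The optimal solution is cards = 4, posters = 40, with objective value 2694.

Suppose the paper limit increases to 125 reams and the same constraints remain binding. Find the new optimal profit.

Binding: paper and collating. Non-binding: press time (3 unused), cutting (10 unused).
Slack constraints have shadow price 0 (complementary slackness).
Dual feasibility on the basic columns requires 1·y_paper + 3·y_collating = 28.5, 3·y_paper + 6·y_collating = 64.5.
→ y_paper = 7.5 and y_collating = 7.
Δz = y_paper·Δb = 7.5 × (1) = 7.5, so new z* = 2694 + 7.5 = 2701.5.

2701.5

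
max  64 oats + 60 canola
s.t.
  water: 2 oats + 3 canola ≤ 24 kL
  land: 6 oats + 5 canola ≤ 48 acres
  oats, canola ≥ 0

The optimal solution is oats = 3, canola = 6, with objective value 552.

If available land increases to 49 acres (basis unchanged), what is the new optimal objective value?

561

Both water and land are binding at x*.
From A_Bᵀ y = c: 2·y_water + 6·y_land = 64; 3·y_water + 5·y_land = 60.
Solving: y_water = 5, y_land = 9.
Δz = y_land·Δb = 9 × (1) = 9, so new z* = 552 + 9 = 561.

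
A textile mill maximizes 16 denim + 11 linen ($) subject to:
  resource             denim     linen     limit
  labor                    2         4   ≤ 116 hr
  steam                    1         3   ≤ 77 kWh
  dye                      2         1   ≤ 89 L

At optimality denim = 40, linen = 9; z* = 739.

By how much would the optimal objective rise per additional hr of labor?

1

At the optimum: labor uses 116 of 116 (binding); steam uses 67 of 77 (slack = 10); dye uses 89 of 89 (binding).
Since steam is not tight, its dual is 0.
The binding rows give the dual system: 2·y_labor + 2·y_dye = 16 and 4·y_labor + 1·y_dye = 11.
→ y_labor = 1 and y_dye = 7.
Shadow price of labor = 1.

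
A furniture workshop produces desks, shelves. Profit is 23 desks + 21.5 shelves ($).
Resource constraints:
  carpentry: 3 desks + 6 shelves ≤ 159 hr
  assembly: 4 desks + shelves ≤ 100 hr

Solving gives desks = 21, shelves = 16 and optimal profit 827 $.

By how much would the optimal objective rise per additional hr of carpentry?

3

At the optimum: carpentry uses 159 of 159 (binding); assembly uses 100 of 100 (binding).
Dual feasibility on the basic columns requires 3·y_carpentry + 4·y_assembly = 23, 6·y_carpentry + 1·y_assembly = 21.5.
→ y_carpentry = 3 and y_assembly = 3.5.
Shadow price of carpentry = 3.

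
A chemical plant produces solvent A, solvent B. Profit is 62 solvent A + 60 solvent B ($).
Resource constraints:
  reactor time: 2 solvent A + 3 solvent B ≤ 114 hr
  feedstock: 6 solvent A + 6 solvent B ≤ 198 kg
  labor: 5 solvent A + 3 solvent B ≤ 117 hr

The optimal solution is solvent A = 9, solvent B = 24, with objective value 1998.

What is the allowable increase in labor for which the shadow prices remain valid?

Binding constraints: feedstock, labor. The basis is B = [[6,6],[5,3]] with det -12.
Per unit increase in labor, x* moves by d = (0.5, -0.5).
The basis stays optimal until solvent B reaches 0; allowable increase = 48 hr.

48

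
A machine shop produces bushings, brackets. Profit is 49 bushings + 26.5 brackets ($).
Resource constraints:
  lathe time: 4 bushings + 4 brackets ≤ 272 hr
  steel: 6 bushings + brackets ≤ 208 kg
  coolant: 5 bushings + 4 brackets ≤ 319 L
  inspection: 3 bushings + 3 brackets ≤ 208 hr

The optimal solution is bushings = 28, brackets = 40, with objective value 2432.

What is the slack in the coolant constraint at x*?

19

coolant used = 5·28 + 4·40 = 300; slack = 319 − 300 = 19.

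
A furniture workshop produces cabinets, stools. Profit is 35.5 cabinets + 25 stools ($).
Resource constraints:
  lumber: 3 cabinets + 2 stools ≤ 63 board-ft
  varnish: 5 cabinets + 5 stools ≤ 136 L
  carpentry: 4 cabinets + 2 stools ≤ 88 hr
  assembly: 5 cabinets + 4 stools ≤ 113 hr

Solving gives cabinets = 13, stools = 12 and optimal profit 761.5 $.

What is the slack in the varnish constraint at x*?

11

varnish used = 5·13 + 5·12 = 125; slack = 136 − 125 = 11.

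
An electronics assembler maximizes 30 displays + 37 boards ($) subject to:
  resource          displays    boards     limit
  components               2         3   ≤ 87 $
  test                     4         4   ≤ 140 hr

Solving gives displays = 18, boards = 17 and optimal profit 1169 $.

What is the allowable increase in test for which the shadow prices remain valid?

Binding constraints: components, test. The basis is B = [[2,3],[4,4]] with det -4.
Per unit increase in test, x* moves by d = (0.75, -0.5).
The basis stays optimal until boards reaches 0; allowable increase = 34 hr.

34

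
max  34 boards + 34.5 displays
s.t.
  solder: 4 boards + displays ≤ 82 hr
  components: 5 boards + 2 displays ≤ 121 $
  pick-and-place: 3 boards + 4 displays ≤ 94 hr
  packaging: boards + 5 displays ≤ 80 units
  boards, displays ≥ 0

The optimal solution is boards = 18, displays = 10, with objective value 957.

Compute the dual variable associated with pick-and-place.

Check each constraint at x*: solder 82/82 (tight); components 110/121 (slack 11); pick-and-place 94/94 (tight); packaging 68/80 (slack 12).
Slack constraints have shadow price 0 (complementary slackness).
From A_Bᵀ y = c: 4·y_solder + 3·y_pick-and-place = 34; 1·y_solder + 4·y_pick-and-place = 34.5.
Solving: y_solder = 2.5, y_pick-and-place = 8.
Shadow price of pick-and-place = 8.

8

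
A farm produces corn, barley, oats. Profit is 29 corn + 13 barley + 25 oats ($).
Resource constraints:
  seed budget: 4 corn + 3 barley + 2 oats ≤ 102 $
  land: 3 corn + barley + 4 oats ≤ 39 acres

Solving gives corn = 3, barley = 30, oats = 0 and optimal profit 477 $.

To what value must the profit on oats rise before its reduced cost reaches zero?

Check each constraint at x*: seed budget 102/102 (tight); land 39/39 (tight).
The binding rows give the dual system: 4·y_seed budget + 3·y_land = 29 and 3·y_seed budget + 1·y_land = 13.
This yields shadow prices y_seed budget = 2, y_land = 7.
oats enters the basis when its profit ≥ yᵀa₃ = 2·2 + 7·4 = 32.

32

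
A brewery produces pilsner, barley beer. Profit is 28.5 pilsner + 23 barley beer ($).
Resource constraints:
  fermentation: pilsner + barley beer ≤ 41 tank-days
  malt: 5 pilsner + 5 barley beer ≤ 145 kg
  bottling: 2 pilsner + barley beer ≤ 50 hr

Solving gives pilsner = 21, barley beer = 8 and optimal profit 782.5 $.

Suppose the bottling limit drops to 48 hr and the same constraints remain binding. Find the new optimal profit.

771.5

Check each constraint at x*: fermentation 29/41 (slack 12); malt 145/145 (tight); bottling 50/50 (tight).
Since fermentation is not tight, its dual is 0.
From A_Bᵀ y = c: 5·y_malt + 2·y_bottling = 28.5; 5·y_malt + 1·y_bottling = 23.
Solving: y_malt = 3.5, y_bottling = 5.5.
Δz = y_bottling·Δb = 5.5 × (-2) = -11, so new z* = 782.5 − 11 = 771.5.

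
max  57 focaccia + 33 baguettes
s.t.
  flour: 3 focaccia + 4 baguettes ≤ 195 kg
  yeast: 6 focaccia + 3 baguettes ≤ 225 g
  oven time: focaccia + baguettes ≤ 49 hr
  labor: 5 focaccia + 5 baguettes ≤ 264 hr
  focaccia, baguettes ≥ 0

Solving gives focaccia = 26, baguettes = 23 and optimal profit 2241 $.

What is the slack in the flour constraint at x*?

flour used = 3·26 + 4·23 = 170; slack = 195 − 170 = 25.

25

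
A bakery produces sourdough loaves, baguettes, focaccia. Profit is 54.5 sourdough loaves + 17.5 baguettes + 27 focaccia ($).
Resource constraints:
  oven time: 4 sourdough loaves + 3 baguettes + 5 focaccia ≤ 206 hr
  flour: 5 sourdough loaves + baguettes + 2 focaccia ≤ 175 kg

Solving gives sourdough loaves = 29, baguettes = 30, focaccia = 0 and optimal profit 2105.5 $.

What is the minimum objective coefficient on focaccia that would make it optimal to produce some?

Check each constraint at x*: oven time 206/206 (tight); flour 175/175 (tight).
From A_Bᵀ y = c: 4·y_oven time + 5·y_flour = 54.5; 3·y_oven time + 1·y_flour = 17.5.
This yields shadow prices y_oven time = 3, y_flour = 8.5.
focaccia enters the basis when its profit ≥ yᵀa₃ = 3·5 + 8.5·2 = 32.

32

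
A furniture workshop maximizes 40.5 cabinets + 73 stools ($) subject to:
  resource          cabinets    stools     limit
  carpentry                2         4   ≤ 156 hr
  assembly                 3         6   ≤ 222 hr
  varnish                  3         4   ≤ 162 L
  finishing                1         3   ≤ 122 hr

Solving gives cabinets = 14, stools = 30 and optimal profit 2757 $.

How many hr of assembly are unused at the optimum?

0

assembly used = 3·14 + 6·30 = 222; slack = 222 − 222 = 0.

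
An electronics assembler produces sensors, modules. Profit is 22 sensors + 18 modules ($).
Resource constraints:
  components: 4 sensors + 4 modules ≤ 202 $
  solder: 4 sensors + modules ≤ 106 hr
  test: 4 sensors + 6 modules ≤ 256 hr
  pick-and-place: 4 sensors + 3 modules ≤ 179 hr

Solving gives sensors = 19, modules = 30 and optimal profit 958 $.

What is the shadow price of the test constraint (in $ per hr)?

At the optimum: components uses 196 of 202 (slack = 6); solder uses 106 of 106 (binding); test uses 256 of 256 (binding); pick-and-place uses 166 of 179 (slack = 13).
By complementary slackness, y = 0 for the non-binding constraints.
From A_Bᵀ y = c: 4·y_solder + 4·y_test = 22; 1·y_solder + 6·y_test = 18.
Solving: y_solder = 3, y_test = 2.5.
Shadow price of test = 2.5.

2.5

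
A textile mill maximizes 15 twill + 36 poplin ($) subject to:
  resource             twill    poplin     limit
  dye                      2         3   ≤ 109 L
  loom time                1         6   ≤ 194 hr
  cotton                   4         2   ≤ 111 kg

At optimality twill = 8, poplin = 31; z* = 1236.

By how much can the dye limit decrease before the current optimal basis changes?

Binding constraints: dye, loom time. The basis is B = [[2,3],[1,6]] with det 9.
Per unit decrease in dye, x* moves by d = (-0.6667, 0.1111).
The basis stays optimal until twill reaches 0; allowable decrease = 12 L.

12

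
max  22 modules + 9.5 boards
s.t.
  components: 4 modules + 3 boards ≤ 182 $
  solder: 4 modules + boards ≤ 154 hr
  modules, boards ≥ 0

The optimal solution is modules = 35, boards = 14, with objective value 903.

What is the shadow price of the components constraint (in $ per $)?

2

Both components and solder are binding at x*.
Dual feasibility on the basic columns requires 4·y_components + 4·y_solder = 22, 3·y_components + 1·y_solder = 9.5.
This yields shadow prices y_components = 2, y_solder = 3.5.
Shadow price of components = 2.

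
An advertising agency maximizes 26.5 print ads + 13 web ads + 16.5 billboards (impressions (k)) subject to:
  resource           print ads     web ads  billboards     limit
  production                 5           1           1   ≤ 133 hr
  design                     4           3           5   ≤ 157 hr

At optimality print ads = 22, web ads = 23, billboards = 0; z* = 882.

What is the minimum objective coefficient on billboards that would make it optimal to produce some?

At the optimum: production uses 133 of 133 (binding); design uses 157 of 157 (binding).
The binding rows give the dual system: 5·y_production + 4·y_design = 26.5 and 1·y_production + 3·y_design = 13.
Solving: y_production = 2.5, y_design = 3.5.
billboards enters the basis when its profit ≥ yᵀa₃ = 2.5·1 + 3.5·5 = 20.

20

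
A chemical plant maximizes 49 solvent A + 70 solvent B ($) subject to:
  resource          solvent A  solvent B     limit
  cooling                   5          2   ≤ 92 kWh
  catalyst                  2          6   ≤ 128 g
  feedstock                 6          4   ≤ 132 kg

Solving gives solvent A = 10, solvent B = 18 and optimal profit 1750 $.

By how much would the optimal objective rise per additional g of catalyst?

Check each constraint at x*: cooling 86/92 (slack 6); catalyst 128/128 (tight); feedstock 132/132 (tight).
Slack constraints have shadow price 0 (complementary slackness).
Dual feasibility on the basic columns requires 2·y_catalyst + 6·y_feedstock = 49, 6·y_catalyst + 4·y_feedstock = 70.
Solving: y_catalyst = 8, y_feedstock = 5.5.
Shadow price of catalyst = 8.

8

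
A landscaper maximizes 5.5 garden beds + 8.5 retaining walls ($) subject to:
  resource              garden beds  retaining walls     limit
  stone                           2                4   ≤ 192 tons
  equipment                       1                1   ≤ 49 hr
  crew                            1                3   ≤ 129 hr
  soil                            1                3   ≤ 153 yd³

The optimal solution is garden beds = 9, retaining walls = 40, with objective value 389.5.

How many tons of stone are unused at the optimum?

stone used = 2·9 + 4·40 = 178; slack = 192 − 178 = 14.

14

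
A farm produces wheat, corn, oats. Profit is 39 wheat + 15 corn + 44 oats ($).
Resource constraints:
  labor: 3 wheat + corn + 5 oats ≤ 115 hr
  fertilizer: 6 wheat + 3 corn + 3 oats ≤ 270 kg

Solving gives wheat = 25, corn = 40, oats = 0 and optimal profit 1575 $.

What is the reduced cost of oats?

-7

Both labor and fertilizer are binding at x*.
Dual feasibility on the basic columns requires 3·y_labor + 6·y_fertilizer = 39, 1·y_labor + 3·y_fertilizer = 15.
This yields shadow prices y_labor = 9, y_fertilizer = 2.
Reduced cost of oats: c₃ − yᵀa₃ = 44 − (9·5 + 2·3) = 44 − 51 = -7.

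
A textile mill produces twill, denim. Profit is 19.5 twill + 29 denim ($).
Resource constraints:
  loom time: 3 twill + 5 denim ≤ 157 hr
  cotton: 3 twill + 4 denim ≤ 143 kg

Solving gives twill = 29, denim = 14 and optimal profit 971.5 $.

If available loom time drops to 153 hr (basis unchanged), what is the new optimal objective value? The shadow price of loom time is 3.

Δb = -4, so new z* = 971.5 + (3)·(-4) = 971.5 − 12 = 959.5.

959.5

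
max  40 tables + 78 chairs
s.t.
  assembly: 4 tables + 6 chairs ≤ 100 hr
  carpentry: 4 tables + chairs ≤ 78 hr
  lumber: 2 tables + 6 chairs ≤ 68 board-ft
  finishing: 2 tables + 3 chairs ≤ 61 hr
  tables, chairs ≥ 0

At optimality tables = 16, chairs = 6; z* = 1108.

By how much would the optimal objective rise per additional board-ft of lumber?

6

At the optimum: assembly uses 100 of 100 (binding); carpentry uses 70 of 78 (slack = 8); lumber uses 68 of 68 (binding); finishing uses 50 of 61 (slack = 11).
Slack constraints have shadow price 0 (complementary slackness).
From A_Bᵀ y = c: 4·y_assembly + 2·y_lumber = 40; 6·y_assembly + 6·y_lumber = 78.
→ y_assembly = 7 and y_lumber = 6.
Shadow price of lumber = 6.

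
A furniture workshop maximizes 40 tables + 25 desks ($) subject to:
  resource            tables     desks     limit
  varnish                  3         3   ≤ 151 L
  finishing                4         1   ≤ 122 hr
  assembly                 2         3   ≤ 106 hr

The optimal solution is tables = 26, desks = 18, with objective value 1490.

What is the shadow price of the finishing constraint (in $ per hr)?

Check each constraint at x*: varnish 132/151 (slack 19); finishing 122/122 (tight); assembly 106/106 (tight).
Slack constraints have shadow price 0 (complementary slackness).
The binding rows give the dual system: 4·y_finishing + 2·y_assembly = 40 and 1·y_finishing + 3·y_assembly = 25.
Solving: y_finishing = 7, y_assembly = 6.
Shadow price of finishing = 7.

7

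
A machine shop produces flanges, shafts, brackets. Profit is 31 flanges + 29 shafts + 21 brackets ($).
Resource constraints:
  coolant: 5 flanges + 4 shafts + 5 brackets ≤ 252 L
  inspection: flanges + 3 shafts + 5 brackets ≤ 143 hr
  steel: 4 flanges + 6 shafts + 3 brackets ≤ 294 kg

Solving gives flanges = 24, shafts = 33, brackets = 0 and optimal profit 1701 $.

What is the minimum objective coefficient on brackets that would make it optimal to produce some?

29.5

Check each constraint at x*: coolant 252/252 (tight); inspection 123/143 (slack 20); steel 294/294 (tight).
Slack constraints have shadow price 0 (complementary slackness).
From A_Bᵀ y = c: 5·y_coolant + 4·y_steel = 31; 4·y_coolant + 6·y_steel = 29.
Solving: y_coolant = 5, y_steel = 1.5.
brackets enters the basis when its profit ≥ yᵀa₃ = 5·5 + 1.5·3 = 29.5.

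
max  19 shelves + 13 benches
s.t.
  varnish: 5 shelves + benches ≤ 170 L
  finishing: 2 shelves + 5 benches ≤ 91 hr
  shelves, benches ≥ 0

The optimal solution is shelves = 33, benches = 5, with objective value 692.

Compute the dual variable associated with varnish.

Check each constraint at x*: varnish 170/170 (tight); finishing 91/91 (tight).
From A_Bᵀ y = c: 5·y_varnish + 2·y_finishing = 19; 1·y_varnish + 5·y_finishing = 13.
This yields shadow prices y_varnish = 3, y_finishing = 2.
Shadow price of varnish = 3.

3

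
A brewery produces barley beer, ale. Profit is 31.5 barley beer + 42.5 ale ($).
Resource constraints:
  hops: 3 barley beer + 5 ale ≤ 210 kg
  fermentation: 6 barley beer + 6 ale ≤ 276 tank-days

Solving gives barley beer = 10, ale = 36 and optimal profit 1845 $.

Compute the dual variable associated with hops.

Check each constraint at x*: hops 210/210 (tight); fermentation 276/276 (tight).
The binding rows give the dual system: 3·y_hops + 6·y_fermentation = 31.5 and 5·y_hops + 6·y_fermentation = 42.5.
→ y_hops = 5.5 and y_fermentation = 2.5.
Shadow price of hops = 5.5.

5.5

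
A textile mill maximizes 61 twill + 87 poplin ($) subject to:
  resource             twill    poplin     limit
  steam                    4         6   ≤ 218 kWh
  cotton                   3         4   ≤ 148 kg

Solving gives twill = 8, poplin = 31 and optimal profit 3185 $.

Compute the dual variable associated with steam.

8.5

Both steam and cotton are binding at x*.
From A_Bᵀ y = c: 4·y_steam + 3·y_cotton = 61; 6·y_steam + 4·y_cotton = 87.
This yields shadow prices y_steam = 8.5, y_cotton = 9.
Shadow price of steam = 8.5.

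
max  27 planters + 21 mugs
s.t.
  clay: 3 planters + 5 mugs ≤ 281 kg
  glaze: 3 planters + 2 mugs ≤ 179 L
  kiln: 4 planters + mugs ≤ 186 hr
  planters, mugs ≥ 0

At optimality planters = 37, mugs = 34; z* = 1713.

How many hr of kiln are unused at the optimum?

kiln used = 4·37 + 1·34 = 182; slack = 186 − 182 = 4.

4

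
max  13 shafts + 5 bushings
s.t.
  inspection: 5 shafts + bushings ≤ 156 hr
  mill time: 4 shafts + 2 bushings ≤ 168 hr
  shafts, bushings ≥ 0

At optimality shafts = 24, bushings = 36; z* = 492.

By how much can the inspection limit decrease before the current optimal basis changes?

Binding constraints: inspection, mill time. The basis is B = [[5,1],[4,2]] with det 6.
Per unit decrease in inspection, x* moves by d = (-0.3333, 0.6667).
The basis stays optimal until shafts reaches 0; allowable decrease = 72 hr.

72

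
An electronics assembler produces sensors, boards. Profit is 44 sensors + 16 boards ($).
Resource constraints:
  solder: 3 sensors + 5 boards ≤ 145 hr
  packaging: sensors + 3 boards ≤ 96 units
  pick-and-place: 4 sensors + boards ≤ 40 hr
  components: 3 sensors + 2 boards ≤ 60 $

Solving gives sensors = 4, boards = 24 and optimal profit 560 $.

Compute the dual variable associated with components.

4

Check each constraint at x*: solder 132/145 (slack 13); packaging 76/96 (slack 20); pick-and-place 40/40 (tight); components 60/60 (tight).
Since solder, packaging are not tight, their duals are 0.
Dual feasibility on the basic columns requires 4·y_pick-and-place + 3·y_components = 44, 1·y_pick-and-place + 2·y_components = 16.
Solving: y_pick-and-place = 8, y_components = 4.
Shadow price of components = 4.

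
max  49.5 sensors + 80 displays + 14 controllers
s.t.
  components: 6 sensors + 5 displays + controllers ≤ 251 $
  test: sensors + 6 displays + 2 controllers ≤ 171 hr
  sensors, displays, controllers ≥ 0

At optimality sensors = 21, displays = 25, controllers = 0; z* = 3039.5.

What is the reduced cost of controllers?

-8

Check each constraint at x*: components 251/251 (tight); test 171/171 (tight).
Dual feasibility on the basic columns requires 6·y_components + 1·y_test = 49.5, 5·y_components + 6·y_test = 80.
→ y_components = 7 and y_test = 7.5.
Reduced cost of controllers: c₃ − yᵀa₃ = 14 − (7·1 + 7.5·2) = 14 − 22 = -8.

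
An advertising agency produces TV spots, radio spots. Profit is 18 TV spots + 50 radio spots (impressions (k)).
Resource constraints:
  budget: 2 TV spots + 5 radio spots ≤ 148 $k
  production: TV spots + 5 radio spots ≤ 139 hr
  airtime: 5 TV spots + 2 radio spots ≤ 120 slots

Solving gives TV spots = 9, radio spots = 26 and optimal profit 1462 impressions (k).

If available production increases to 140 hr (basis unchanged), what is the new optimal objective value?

1464

Check each constraint at x*: budget 148/148 (tight); production 139/139 (tight); airtime 97/120 (slack 23).
Since airtime is not tight, its dual is 0.
Dual feasibility on the basic columns requires 2·y_budget + 1·y_production = 18, 5·y_budget + 5·y_production = 50.
Solving: y_budget = 8, y_production = 2.
Δz = y_production·Δb = 2 × (1) = 2, so new z* = 1462 + 2 = 1464.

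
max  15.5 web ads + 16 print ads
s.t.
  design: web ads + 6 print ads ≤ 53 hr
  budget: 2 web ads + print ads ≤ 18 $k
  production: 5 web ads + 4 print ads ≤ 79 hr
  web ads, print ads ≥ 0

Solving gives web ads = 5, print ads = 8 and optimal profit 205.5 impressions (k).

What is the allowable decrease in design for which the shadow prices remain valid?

44

Binding constraints: design, budget. The basis is B = [[1,6],[2,1]] with det -11.
Per unit decrease in design, x* moves by d = (0.0909, -0.1818).
The basis stays optimal until print ads reaches 0; allowable decrease = 44 hr.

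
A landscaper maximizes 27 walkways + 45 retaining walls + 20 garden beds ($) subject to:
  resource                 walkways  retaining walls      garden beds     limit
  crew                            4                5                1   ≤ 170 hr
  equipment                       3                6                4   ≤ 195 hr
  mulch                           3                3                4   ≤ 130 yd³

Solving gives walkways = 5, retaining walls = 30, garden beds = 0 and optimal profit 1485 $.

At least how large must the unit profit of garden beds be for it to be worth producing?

23

At the optimum: crew uses 170 of 170 (binding); equipment uses 195 of 195 (binding); mulch uses 105 of 130 (slack = 25).
Slack constraints have shadow price 0 (complementary slackness).
Dual feasibility on the basic columns requires 4·y_crew + 3·y_equipment = 27, 5·y_crew + 6·y_equipment = 45.
Solving: y_crew = 3, y_equipment = 5.
garden beds enters the basis when its profit ≥ yᵀa₃ = 3·1 + 5·4 = 23.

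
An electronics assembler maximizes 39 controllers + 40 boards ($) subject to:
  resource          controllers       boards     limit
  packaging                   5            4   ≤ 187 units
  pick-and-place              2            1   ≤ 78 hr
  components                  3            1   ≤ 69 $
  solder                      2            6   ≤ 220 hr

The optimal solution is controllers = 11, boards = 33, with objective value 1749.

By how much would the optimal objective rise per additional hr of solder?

At the optimum: packaging uses 187 of 187 (binding); pick-and-place uses 55 of 78 (slack = 23); components uses 66 of 69 (slack = 3); solder uses 220 of 220 (binding).
By complementary slackness, y = 0 for the non-binding constraints.
Dual feasibility on the basic columns requires 5·y_packaging + 2·y_solder = 39, 4·y_packaging + 6·y_solder = 40.
Solving: y_packaging = 7, y_solder = 2.
Shadow price of solder = 2.

2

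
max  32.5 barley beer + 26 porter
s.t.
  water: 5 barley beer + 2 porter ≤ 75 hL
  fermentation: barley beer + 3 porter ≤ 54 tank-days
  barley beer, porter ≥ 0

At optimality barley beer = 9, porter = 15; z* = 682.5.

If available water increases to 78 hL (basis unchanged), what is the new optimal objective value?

699

At the optimum: water uses 75 of 75 (binding); fermentation uses 54 of 54 (binding).
From A_Bᵀ y = c: 5·y_water + 1·y_fermentation = 32.5; 2·y_water + 3·y_fermentation = 26.
Solving: y_water = 5.5, y_fermentation = 5.
Δz = y_water·Δb = 5.5 × (3) = 16.5, so new z* = 682.5 + 16.5 = 699.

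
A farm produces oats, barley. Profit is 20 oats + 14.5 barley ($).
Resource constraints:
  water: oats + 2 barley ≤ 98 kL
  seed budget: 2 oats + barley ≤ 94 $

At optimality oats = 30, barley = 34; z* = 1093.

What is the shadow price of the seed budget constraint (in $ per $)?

8.5

Both water and seed budget are binding at x*.
The binding rows give the dual system: 1·y_water + 2·y_seed budget = 20 and 2·y_water + 1·y_seed budget = 14.5.
Solving: y_water = 3, y_seed budget = 8.5.
Shadow price of seed budget = 8.5.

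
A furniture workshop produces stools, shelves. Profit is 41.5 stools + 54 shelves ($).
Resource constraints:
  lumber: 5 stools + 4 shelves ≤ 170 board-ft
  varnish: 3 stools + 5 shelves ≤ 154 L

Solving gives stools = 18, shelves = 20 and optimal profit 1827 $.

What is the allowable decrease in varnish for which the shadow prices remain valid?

52

Binding constraints: lumber, varnish. The basis is B = [[5,4],[3,5]] with det 13.
Per unit decrease in varnish, x* moves by d = (0.3077, -0.3846).
The basis stays optimal until shelves reaches 0; allowable decrease = 52 L.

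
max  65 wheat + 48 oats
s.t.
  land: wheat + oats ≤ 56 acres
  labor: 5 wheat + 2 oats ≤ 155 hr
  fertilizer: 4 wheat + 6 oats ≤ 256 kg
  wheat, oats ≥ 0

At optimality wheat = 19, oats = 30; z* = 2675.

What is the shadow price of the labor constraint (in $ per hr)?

Binding: labor and fertilizer. Non-binding: land (7 unused).
By complementary slackness, y = 0 for the non-binding constraint.
Dual feasibility on the basic columns requires 5·y_labor + 4·y_fertilizer = 65, 2·y_labor + 6·y_fertilizer = 48.
This yields shadow prices y_labor = 9, y_fertilizer = 5.
Shadow price of labor = 9.

9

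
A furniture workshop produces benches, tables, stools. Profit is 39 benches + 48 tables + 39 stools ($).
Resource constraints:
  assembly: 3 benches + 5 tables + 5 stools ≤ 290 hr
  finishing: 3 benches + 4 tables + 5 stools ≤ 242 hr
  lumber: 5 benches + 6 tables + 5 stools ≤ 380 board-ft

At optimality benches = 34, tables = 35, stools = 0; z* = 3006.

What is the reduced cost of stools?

Check each constraint at x*: assembly 277/290 (slack 13); finishing 242/242 (tight); lumber 380/380 (tight).
Since assembly is not tight, its dual is 0.
The binding rows give the dual system: 3·y_finishing + 5·y_lumber = 39 and 4·y_finishing + 6·y_lumber = 48.
Solving: y_finishing = 3, y_lumber = 6.
Reduced cost of stools: c₃ − yᵀa₃ = 39 − (3·5 + 6·5) = 39 − 45 = -6.

-6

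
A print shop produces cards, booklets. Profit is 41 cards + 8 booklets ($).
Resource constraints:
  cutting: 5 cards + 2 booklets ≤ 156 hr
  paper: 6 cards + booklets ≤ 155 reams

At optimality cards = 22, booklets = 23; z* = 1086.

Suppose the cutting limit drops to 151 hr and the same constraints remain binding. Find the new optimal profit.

1081

At the optimum: cutting uses 156 of 156 (binding); paper uses 155 of 155 (binding).
From A_Bᵀ y = c: 5·y_cutting + 6·y_paper = 41; 2·y_cutting + 1·y_paper = 8.
→ y_cutting = 1 and y_paper = 6.
Δz = y_cutting·Δb = 1 × (-5) = -5, so new z* = 1086 − 5 = 1081.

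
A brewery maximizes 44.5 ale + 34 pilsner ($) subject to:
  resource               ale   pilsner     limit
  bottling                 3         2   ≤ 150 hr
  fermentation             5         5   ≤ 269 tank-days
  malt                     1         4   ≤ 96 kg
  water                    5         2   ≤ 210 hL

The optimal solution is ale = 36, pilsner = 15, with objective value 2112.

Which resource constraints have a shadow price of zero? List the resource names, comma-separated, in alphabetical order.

bottling: 138/150 (slack 12)
fermentation: 255/269 (slack 14)
malt: 96/96 (binding)
water: 210/210 (binding)
By complementary slackness, a constraint with positive slack has shadow price 0 → bottling, fermentation.

bottling, fermentation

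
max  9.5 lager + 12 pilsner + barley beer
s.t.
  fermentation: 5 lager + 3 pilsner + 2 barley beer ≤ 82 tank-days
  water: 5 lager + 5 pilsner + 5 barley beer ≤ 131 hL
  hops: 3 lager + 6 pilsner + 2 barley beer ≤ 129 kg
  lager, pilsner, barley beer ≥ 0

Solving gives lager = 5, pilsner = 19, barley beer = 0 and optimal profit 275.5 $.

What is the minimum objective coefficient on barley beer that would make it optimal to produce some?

5

At the optimum: fermentation uses 82 of 82 (binding); water uses 120 of 131 (slack = 11); hops uses 129 of 129 (binding).
Slack constraints have shadow price 0 (complementary slackness).
From A_Bᵀ y = c: 5·y_fermentation + 3·y_hops = 9.5; 3·y_fermentation + 6·y_hops = 12.
Solving: y_fermentation = 1, y_hops = 1.5.
barley beer enters the basis when its profit ≥ yᵀa₃ = 1·2 + 1.5·2 = 5.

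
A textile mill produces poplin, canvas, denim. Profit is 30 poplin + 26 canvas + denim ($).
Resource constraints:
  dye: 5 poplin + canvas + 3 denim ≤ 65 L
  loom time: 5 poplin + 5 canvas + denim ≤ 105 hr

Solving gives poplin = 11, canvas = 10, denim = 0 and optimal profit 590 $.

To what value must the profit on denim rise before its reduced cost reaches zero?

8

Check each constraint at x*: dye 65/65 (tight); loom time 105/105 (tight).
From A_Bᵀ y = c: 5·y_dye + 5·y_loom time = 30; 1·y_dye + 5·y_loom time = 26.
Solving: y_dye = 1, y_loom time = 5.
denim enters the basis when its profit ≥ yᵀa₃ = 1·3 + 5·1 = 8.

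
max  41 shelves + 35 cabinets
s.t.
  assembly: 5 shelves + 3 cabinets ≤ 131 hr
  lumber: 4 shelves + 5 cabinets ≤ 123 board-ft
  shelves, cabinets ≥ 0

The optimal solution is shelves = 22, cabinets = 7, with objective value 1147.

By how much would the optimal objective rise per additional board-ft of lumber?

Check each constraint at x*: assembly 131/131 (tight); lumber 123/123 (tight).
From A_Bᵀ y = c: 5·y_assembly + 4·y_lumber = 41; 3·y_assembly + 5·y_lumber = 35.
This yields shadow prices y_assembly = 5, y_lumber = 4.
Shadow price of lumber = 4.

4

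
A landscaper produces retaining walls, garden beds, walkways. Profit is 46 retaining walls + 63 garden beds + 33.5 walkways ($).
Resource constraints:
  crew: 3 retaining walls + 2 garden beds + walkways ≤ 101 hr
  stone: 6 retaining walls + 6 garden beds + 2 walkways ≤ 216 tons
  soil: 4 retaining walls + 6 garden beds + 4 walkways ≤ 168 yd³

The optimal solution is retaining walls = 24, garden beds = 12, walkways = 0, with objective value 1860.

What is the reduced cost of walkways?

At the optimum: crew uses 96 of 101 (slack = 5); stone uses 216 of 216 (binding); soil uses 168 of 168 (binding).
Since crew is not tight, its dual is 0.
From A_Bᵀ y = c: 6·y_stone + 4·y_soil = 46; 6·y_stone + 6·y_soil = 63.
Solving: y_stone = 2, y_soil = 8.5.
Reduced cost of walkways: c₃ − yᵀa₃ = 33.5 − (2·2 + 8.5·4) = 33.5 − 38 = -4.5.

-4.5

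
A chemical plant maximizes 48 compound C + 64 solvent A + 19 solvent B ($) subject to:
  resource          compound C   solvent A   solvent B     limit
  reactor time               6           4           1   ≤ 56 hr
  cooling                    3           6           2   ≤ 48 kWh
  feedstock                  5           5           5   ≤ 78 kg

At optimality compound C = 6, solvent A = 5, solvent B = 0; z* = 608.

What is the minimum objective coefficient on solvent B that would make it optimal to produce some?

20

Check each constraint at x*: reactor time 56/56 (tight); cooling 48/48 (tight); feedstock 55/78 (slack 23).
By complementary slackness, y = 0 for the non-binding constraint.
The binding rows give the dual system: 6·y_reactor time + 3·y_cooling = 48 and 4·y_reactor time + 6·y_cooling = 64.
Solving: y_reactor time = 4, y_cooling = 8.
solvent B enters the basis when its profit ≥ yᵀa₃ = 4·1 + 8·2 = 20.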